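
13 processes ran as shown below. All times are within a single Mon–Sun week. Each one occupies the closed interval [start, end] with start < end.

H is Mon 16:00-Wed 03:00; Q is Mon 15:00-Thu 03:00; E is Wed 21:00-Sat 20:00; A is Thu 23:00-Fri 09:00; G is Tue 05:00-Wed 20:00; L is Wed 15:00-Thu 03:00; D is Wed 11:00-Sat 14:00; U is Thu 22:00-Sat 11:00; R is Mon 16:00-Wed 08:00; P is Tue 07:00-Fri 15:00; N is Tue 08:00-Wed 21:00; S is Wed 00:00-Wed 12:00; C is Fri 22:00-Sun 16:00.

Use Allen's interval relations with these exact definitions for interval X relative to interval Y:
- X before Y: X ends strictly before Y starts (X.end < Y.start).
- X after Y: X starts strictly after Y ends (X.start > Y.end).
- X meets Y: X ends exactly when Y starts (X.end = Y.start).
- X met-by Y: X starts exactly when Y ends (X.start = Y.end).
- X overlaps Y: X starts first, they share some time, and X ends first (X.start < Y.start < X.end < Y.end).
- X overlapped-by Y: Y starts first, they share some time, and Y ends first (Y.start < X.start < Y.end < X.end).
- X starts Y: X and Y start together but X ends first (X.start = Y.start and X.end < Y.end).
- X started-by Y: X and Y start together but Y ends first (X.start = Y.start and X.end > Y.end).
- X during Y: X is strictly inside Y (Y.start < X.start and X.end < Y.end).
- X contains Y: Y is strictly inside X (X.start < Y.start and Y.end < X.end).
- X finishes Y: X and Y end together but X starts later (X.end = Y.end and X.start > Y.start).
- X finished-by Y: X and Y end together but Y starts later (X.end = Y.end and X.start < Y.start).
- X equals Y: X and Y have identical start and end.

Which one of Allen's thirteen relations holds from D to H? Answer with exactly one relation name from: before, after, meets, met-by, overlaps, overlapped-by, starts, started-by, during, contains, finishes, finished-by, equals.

D = [Wed 11:00, Sat 14:00]; H = [Mon 16:00, Wed 03:00].
Compare endpoints: D.start > H.start, D.start > H.end, D.end > H.start, D.end > H.end.
That pattern is 'after'.

after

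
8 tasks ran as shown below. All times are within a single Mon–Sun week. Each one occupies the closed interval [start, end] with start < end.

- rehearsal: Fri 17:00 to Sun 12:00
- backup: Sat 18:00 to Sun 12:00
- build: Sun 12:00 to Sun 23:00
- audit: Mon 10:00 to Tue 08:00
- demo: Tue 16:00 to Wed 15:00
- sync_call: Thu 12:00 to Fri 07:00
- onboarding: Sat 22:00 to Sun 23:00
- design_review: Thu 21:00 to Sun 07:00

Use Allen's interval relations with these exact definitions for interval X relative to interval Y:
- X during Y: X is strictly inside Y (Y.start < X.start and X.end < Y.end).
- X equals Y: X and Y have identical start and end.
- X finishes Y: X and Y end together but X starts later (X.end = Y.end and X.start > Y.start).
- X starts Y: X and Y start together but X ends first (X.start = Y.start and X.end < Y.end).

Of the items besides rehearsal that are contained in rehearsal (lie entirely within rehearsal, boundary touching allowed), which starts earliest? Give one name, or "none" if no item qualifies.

Target rehearsal = [Fri 17:00, Sun 12:00].
audit [Mon 10:00, Tue 08:00] → before → excluded.
backup [Sat 18:00, Sun 12:00] → finishes → candidate.
build [Sun 12:00, Sun 23:00] → met-by → excluded.
demo [Tue 16:00, Wed 15:00] → before → excluded.
design_review [Thu 21:00, Sun 07:00] → overlaps → excluded.
onboarding [Sat 22:00, Sun 23:00] → overlapped-by → excluded.
sync_call [Thu 12:00, Fri 07:00] → before → excluded.
Among candidates, earliest start is Sat 18:00 → backup.

backup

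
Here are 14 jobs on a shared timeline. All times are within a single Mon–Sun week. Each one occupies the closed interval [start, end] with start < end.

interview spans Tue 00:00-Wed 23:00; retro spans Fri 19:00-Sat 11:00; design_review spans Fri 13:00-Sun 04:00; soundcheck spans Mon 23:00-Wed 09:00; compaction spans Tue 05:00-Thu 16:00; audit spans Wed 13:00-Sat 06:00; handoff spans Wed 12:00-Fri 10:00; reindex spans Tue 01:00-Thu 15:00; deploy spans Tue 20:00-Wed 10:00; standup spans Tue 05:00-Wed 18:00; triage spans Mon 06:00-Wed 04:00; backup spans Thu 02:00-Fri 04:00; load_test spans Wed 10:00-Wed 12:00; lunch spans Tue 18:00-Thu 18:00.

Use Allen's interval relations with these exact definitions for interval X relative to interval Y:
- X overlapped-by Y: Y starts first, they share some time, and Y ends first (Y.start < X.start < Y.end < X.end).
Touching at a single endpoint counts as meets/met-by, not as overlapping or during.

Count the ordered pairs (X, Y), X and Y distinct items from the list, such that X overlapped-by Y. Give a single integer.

36

Checking all 182 ordered pairs for relation 'overlapped-by'; matching pairs in alphabetical order:
(audit, compaction): audit overlapped-by compaction ✓
(audit, handoff): audit overlapped-by handoff ✓
(audit, interview): audit overlapped-by interview ✓
(audit, lunch): audit overlapped-by lunch ✓
(audit, reindex): audit overlapped-by reindex ✓
(audit, standup): audit overlapped-by standup ✓
(backup, compaction): backup overlapped-by compaction ✓
(backup, lunch): backup overlapped-by lunch ✓
(backup, reindex): backup overlapped-by reindex ✓
(compaction, interview): compaction overlapped-by interview ✓
(compaction, reindex): compaction overlapped-by reindex ✓
(compaction, soundcheck): compaction overlapped-by soundcheck ✓
(compaction, triage): compaction overlapped-by triage ✓
(deploy, soundcheck): deploy overlapped-by soundcheck ✓
(deploy, triage): deploy overlapped-by triage ✓
(design_review, audit): design_review overlapped-by audit ✓
(handoff, compaction): handoff overlapped-by compaction ✓
(handoff, interview): handoff overlapped-by interview ✓
(handoff, lunch): handoff overlapped-by lunch ✓
(handoff, reindex): handoff overlapped-by reindex ✓
(handoff, standup): handoff overlapped-by standup ✓
(interview, soundcheck): interview overlapped-by soundcheck ✓
(interview, triage): interview overlapped-by triage ✓
(lunch, compaction): lunch overlapped-by compaction ✓
... plus 12 further pairs not listed.
Count: 36.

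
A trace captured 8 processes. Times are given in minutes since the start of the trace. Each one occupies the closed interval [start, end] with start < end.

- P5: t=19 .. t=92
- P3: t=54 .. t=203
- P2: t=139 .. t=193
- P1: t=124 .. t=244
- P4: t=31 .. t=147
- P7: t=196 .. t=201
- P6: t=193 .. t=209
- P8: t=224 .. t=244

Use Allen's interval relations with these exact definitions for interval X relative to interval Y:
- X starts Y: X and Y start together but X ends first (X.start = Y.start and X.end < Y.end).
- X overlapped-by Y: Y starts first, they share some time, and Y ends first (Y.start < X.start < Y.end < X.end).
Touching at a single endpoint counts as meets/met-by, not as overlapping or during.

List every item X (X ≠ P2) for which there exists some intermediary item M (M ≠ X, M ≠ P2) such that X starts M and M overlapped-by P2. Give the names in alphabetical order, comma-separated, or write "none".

none

Target P2 = [t=139, t=193].
Intermediaries M with M overlapped-by P2: none.
Union: none.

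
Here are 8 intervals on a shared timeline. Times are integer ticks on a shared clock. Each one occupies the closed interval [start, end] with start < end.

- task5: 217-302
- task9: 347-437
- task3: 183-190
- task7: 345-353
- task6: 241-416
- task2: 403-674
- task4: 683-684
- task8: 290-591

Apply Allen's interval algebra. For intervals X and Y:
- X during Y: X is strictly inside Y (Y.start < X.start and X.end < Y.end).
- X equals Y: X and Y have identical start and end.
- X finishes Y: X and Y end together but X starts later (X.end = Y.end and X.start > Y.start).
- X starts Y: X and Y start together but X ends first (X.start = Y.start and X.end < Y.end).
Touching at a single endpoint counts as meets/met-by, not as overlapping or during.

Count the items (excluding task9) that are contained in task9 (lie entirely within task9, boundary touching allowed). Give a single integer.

Target task9 = [347, 437].
task2 [403, 674] → overlapped-by → no.
task3 [183, 190] → before → no.
task4 [683, 684] → after → no.
task5 [217, 302] → before → no.
task6 [241, 416] → overlaps → no.
task7 [345, 353] → overlaps → no.
task8 [290, 591] → contains → no.
Total: 0.

0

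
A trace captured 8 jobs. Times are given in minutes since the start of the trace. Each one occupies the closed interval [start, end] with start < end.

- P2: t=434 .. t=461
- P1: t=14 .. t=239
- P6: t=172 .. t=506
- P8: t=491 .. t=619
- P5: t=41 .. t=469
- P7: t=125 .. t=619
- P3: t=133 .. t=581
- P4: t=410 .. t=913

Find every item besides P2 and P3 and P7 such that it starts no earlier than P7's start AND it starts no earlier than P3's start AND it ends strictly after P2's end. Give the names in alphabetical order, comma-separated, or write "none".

P4, P6, P8

Conditions: its start is no earlier than P7's start (X.start >= t=125) AND its start is no earlier than P3's start (X.start >= t=133) AND its end is strictly after P2's end (X.end > t=461).
P1: start t=14 >= t=125? ✗; start t=14 >= t=133? ✗; end t=239 > t=461? ✗ → no.
P4: start t=410 >= t=125? ✓; start t=410 >= t=133? ✓; end t=913 > t=461? ✓ → yes.
P5: start t=41 >= t=125? ✗; start t=41 >= t=133? ✗; end t=469 > t=461? ✓ → no.
P6: start t=172 >= t=125? ✓; start t=172 >= t=133? ✓; end t=506 > t=461? ✓ → yes.
P8: start t=491 >= t=125? ✓; start t=491 >= t=133? ✓; end t=619 > t=461? ✓ → yes.
Result: P4, P6, P8.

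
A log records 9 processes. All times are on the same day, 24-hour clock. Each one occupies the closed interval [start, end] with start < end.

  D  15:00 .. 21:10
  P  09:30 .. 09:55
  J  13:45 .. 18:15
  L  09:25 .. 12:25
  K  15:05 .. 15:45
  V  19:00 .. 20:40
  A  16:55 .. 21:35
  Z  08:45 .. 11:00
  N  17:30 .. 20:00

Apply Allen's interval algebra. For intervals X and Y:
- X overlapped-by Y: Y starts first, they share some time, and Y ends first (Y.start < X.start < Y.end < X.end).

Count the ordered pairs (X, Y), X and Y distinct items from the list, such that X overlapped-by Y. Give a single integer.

6

Checking all 72 ordered pairs for relation 'overlapped-by'; matching pairs in alphabetical order:
(A, D): A overlapped-by D ✓
(A, J): A overlapped-by J ✓
(D, J): D overlapped-by J ✓
(L, Z): L overlapped-by Z ✓
(N, J): N overlapped-by J ✓
(V, N): V overlapped-by N ✓
Count: 6.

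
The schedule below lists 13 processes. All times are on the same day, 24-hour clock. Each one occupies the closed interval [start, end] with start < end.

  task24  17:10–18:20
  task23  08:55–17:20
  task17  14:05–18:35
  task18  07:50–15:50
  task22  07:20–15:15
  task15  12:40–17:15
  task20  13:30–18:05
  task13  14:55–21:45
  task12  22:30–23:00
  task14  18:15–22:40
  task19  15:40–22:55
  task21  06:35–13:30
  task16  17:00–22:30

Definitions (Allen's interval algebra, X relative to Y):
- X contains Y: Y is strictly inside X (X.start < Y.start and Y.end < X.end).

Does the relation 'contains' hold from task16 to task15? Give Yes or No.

task16 = [17:00, 22:30], task15 = [12:40, 17:15].
Actual relation of task16 to task15: overlapped-by.
Asked whether 'contains' holds → No.

No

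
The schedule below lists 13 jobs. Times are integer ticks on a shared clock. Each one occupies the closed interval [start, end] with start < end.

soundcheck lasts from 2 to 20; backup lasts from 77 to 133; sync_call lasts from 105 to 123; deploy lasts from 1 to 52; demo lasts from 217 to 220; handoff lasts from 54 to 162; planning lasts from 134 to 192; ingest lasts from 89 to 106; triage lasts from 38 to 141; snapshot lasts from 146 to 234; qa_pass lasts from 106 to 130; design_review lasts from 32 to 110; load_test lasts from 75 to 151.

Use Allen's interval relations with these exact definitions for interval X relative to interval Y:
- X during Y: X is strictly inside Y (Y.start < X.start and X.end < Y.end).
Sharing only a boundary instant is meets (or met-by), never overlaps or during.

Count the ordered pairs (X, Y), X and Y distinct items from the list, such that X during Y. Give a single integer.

Checking all 156 ordered pairs for relation 'during'; matching pairs in alphabetical order:
(backup, handoff): backup during handoff ✓
(backup, load_test): backup during load_test ✓
(backup, triage): backup during triage ✓
(demo, snapshot): demo during snapshot ✓
(ingest, backup): ingest during backup ✓
(ingest, design_review): ingest during design_review ✓
(ingest, handoff): ingest during handoff ✓
(ingest, load_test): ingest during load_test ✓
(ingest, triage): ingest during triage ✓
(load_test, handoff): load_test during handoff ✓
(qa_pass, backup): qa_pass during backup ✓
(qa_pass, handoff): qa_pass during handoff ✓
(qa_pass, load_test): qa_pass during load_test ✓
(qa_pass, triage): qa_pass during triage ✓
(soundcheck, deploy): soundcheck during deploy ✓
(sync_call, backup): sync_call during backup ✓
(sync_call, handoff): sync_call during handoff ✓
(sync_call, load_test): sync_call during load_test ✓
(sync_call, triage): sync_call during triage ✓
Count: 19.

19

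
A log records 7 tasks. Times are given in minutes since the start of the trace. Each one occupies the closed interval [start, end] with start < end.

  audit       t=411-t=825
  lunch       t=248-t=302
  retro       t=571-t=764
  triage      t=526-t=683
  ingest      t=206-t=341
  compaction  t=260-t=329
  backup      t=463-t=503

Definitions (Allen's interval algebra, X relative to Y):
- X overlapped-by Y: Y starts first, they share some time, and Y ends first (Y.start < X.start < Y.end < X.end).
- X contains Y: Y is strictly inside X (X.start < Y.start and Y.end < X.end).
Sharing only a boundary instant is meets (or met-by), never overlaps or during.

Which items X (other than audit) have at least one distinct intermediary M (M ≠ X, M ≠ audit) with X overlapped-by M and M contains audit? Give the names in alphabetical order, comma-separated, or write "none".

Target audit = [t=411, t=825].
Intermediaries M with M contains audit: none.
Union: none.

none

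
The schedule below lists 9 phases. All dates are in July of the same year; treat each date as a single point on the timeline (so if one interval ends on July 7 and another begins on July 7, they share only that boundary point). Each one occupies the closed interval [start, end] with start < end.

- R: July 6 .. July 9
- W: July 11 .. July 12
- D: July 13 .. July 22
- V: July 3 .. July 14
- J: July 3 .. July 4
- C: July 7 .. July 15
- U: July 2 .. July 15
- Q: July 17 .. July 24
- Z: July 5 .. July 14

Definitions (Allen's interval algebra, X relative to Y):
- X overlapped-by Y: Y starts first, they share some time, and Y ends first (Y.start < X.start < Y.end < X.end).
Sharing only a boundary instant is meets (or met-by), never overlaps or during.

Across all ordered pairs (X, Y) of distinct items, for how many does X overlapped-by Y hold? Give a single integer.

Checking all 72 ordered pairs for relation 'overlapped-by'; matching pairs in alphabetical order:
(C, R): C overlapped-by R ✓
(C, V): C overlapped-by V ✓
(C, Z): C overlapped-by Z ✓
(D, C): D overlapped-by C ✓
(D, U): D overlapped-by U ✓
(D, V): D overlapped-by V ✓
(D, Z): D overlapped-by Z ✓
(Q, D): Q overlapped-by D ✓
Count: 8.

8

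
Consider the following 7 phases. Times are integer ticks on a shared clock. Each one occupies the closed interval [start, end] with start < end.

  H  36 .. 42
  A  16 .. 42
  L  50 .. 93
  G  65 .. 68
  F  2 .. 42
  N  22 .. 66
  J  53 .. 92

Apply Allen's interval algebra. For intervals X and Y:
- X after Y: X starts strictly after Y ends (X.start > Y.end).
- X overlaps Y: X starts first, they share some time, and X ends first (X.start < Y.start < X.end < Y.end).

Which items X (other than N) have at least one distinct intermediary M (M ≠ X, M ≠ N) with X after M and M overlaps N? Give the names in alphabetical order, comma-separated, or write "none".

Target N = [22, 66].
Intermediaries M with M overlaps N: A, F.
Via A — items with X after A: G, J, L.
Via F — items with X after F: G, J, L.
Union: G, J, L.

G, J, L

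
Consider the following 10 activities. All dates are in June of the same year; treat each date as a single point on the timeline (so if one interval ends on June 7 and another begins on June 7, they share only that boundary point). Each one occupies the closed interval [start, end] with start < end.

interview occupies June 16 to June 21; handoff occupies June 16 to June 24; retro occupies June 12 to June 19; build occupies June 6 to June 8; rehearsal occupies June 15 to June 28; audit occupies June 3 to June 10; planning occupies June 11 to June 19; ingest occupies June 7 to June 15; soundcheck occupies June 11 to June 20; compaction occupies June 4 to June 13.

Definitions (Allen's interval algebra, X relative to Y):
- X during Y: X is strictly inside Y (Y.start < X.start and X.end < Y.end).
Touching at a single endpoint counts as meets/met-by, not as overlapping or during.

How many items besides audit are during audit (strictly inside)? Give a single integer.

1

Target audit = [June 3, June 10].
build [June 6, June 8] → during → counts.
compaction [June 4, June 13] → overlapped-by → no.
handoff [June 16, June 24] → after → no.
ingest [June 7, June 15] → overlapped-by → no.
interview [June 16, June 21] → after → no.
planning [June 11, June 19] → after → no.
rehearsal [June 15, June 28] → after → no.
retro [June 12, June 19] → after → no.
soundcheck [June 11, June 20] → after → no.
Total: 1.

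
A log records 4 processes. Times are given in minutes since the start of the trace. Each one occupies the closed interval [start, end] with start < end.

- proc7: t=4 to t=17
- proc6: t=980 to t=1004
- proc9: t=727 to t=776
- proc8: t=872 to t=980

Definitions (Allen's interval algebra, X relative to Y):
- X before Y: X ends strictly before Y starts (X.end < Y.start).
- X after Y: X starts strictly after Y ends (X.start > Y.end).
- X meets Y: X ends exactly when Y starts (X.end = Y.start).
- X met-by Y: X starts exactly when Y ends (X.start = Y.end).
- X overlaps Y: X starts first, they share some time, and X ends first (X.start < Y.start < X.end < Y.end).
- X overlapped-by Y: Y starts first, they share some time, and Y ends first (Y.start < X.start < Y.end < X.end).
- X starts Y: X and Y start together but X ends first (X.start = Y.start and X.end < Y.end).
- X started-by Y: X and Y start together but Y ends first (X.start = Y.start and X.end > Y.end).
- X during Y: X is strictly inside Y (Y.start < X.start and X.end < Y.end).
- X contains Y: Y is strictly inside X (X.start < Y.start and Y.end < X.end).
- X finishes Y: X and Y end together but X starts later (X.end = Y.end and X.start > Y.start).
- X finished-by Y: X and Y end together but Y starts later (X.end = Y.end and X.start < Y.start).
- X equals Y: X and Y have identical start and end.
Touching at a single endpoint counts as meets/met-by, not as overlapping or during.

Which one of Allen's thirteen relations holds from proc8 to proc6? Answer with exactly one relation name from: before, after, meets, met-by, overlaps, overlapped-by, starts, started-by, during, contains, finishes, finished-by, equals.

meets

proc8 = [t=872, t=980]; proc6 = [t=980, t=1004].
Compare endpoints: proc8.start < proc6.start, proc8.start < proc6.end, proc8.end = proc6.start, proc8.end < proc6.end.
That pattern is 'meets'.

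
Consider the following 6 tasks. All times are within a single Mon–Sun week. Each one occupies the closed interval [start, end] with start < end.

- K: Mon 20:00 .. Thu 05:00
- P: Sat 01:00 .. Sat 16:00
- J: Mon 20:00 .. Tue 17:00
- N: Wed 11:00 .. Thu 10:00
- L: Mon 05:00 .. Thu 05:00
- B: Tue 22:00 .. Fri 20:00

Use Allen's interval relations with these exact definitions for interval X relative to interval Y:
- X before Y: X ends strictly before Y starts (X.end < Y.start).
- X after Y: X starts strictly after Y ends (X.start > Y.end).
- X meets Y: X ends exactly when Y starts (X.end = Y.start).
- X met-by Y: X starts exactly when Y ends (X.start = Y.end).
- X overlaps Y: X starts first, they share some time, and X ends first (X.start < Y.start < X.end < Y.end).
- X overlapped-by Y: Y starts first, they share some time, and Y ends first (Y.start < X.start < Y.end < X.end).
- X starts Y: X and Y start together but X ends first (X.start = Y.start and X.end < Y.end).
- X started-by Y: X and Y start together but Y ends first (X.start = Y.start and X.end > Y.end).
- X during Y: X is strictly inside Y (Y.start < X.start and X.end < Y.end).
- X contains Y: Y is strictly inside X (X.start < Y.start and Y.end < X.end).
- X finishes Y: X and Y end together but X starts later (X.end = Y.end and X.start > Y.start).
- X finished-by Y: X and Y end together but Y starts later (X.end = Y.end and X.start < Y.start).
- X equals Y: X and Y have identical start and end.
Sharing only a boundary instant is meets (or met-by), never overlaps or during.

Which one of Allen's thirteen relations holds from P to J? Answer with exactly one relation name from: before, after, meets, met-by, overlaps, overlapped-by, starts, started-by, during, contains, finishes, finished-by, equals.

P = [Sat 01:00, Sat 16:00]; J = [Mon 20:00, Tue 17:00].
Compare endpoints: P.start > J.start, P.start > J.end, P.end > J.start, P.end > J.end.
That pattern is 'after'.

after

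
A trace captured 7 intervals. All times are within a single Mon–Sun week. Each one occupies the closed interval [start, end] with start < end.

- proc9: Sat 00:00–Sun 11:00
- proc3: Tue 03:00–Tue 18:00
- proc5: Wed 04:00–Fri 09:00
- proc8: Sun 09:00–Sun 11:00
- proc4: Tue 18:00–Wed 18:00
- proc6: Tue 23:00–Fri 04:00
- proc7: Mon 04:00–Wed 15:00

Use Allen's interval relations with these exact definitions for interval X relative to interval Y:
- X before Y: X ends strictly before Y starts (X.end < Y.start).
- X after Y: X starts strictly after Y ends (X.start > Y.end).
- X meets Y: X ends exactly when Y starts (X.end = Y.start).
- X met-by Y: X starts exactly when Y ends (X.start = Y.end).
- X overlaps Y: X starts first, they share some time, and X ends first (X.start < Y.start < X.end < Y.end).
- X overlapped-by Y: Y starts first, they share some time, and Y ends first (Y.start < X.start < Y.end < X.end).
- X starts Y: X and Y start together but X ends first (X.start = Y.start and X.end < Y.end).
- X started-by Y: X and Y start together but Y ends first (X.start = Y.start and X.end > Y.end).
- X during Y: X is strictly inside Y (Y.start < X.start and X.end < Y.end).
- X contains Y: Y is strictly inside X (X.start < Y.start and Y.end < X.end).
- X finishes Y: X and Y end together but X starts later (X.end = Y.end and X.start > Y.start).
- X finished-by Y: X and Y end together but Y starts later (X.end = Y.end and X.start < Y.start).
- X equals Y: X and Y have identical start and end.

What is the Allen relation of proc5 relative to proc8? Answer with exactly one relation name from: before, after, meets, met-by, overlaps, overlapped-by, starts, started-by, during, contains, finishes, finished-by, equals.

before

proc5 = [Wed 04:00, Fri 09:00]; proc8 = [Sun 09:00, Sun 11:00].
Compare endpoints: proc5.start < proc8.start, proc5.start < proc8.end, proc5.end < proc8.start, proc5.end < proc8.end.
That pattern is 'before'.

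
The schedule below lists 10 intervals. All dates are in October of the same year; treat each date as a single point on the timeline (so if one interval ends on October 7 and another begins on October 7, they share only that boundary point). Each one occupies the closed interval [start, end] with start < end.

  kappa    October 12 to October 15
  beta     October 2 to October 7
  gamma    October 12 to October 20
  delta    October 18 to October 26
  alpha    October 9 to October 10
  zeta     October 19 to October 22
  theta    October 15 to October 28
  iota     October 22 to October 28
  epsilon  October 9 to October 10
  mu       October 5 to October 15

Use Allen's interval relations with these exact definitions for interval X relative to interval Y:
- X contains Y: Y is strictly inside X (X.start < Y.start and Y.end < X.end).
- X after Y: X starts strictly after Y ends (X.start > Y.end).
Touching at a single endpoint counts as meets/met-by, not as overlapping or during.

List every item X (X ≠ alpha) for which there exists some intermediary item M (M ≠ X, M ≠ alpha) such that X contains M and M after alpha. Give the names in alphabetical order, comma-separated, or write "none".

Target alpha = [October 9, October 10].
Intermediaries M with M after alpha: delta, gamma, iota, kappa, theta, zeta.
Via delta — items with X contains delta: theta.
Via gamma — items with X contains gamma: none.
Via iota — items with X contains iota: none.
Via kappa — items with X contains kappa: none.
Via theta — items with X contains theta: none.
Via zeta — items with X contains zeta: delta, theta.
Union: delta, theta.

delta, theta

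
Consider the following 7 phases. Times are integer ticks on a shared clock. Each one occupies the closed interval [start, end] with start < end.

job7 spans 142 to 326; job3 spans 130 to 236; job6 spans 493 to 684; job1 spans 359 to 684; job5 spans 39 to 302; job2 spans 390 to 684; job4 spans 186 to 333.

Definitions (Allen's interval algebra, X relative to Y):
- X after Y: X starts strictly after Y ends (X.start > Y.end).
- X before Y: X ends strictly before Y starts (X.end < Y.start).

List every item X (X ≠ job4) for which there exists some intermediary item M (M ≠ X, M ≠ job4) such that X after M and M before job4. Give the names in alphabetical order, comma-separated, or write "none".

none

Target job4 = [186, 333].
Intermediaries M with M before job4: none.
Union: none.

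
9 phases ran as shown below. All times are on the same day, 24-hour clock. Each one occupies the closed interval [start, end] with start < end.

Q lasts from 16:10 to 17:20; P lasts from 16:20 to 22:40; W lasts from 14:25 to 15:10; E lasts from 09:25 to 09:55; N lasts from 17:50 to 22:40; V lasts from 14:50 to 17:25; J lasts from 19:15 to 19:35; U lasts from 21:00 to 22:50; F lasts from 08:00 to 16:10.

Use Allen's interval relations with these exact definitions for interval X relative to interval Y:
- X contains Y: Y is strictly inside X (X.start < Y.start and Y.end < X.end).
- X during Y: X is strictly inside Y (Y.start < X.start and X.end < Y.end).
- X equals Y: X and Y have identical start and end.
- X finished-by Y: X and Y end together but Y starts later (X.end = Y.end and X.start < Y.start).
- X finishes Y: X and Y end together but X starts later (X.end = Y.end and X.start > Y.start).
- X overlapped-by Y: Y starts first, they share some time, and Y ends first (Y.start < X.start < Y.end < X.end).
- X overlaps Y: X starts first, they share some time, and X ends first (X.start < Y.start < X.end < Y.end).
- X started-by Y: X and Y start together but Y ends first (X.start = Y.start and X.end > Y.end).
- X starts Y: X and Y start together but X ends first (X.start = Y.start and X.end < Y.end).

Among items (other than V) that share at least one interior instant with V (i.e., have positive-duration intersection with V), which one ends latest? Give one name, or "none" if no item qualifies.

P

Target V = [14:50, 17:25].
E [09:25, 09:55] → before → excluded.
F [08:00, 16:10] → overlaps → candidate.
J [19:15, 19:35] → after → excluded.
N [17:50, 22:40] → after → excluded.
P [16:20, 22:40] → overlapped-by → candidate.
Q [16:10, 17:20] → during → candidate.
U [21:00, 22:50] → after → excluded.
W [14:25, 15:10] → overlaps → candidate.
Among candidates, latest end is 22:40 → P.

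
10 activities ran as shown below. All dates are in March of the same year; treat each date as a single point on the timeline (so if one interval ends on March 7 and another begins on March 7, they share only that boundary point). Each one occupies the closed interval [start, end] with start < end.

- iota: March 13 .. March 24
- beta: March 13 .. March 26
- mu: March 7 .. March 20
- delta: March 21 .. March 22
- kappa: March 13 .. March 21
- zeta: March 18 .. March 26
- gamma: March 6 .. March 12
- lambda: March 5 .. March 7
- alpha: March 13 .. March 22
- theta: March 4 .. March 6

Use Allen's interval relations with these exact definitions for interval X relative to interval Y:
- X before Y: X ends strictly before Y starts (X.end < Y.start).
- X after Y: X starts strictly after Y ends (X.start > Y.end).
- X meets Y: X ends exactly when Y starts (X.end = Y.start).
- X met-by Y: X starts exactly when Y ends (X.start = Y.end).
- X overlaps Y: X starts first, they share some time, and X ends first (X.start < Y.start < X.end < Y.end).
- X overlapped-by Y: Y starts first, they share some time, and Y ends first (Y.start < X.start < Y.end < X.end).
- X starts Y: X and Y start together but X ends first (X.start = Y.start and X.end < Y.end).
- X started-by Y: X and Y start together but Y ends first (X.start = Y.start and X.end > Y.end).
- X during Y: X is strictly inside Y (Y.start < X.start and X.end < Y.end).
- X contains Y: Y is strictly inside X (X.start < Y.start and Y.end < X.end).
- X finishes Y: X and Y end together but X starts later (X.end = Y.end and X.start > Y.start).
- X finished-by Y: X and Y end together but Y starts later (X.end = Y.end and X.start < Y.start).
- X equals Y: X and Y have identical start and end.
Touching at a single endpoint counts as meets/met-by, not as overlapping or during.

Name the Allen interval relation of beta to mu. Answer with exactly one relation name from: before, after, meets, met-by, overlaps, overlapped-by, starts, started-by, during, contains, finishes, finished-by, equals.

beta = [March 13, March 26]; mu = [March 7, March 20].
Compare endpoints: beta.start > mu.start, beta.start < mu.end, beta.end > mu.start, beta.end > mu.end.
That pattern is 'overlapped-by'.

overlapped-by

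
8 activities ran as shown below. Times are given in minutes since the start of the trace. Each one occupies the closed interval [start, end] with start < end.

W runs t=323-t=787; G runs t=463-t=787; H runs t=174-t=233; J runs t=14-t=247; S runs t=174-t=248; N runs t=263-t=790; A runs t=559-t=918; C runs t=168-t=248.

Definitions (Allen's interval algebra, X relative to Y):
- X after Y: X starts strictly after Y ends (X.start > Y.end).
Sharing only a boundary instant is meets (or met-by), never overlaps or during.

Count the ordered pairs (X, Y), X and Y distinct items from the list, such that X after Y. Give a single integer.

16

Checking all 56 ordered pairs for relation 'after'; matching pairs in alphabetical order:
(A, C): A after C ✓
(A, H): A after H ✓
(A, J): A after J ✓
(A, S): A after S ✓
(G, C): G after C ✓
(G, H): G after H ✓
(G, J): G after J ✓
(G, S): G after S ✓
(N, C): N after C ✓
(N, H): N after H ✓
(N, J): N after J ✓
(N, S): N after S ✓
(W, C): W after C ✓
(W, H): W after H ✓
(W, J): W after J ✓
(W, S): W after S ✓
Count: 16.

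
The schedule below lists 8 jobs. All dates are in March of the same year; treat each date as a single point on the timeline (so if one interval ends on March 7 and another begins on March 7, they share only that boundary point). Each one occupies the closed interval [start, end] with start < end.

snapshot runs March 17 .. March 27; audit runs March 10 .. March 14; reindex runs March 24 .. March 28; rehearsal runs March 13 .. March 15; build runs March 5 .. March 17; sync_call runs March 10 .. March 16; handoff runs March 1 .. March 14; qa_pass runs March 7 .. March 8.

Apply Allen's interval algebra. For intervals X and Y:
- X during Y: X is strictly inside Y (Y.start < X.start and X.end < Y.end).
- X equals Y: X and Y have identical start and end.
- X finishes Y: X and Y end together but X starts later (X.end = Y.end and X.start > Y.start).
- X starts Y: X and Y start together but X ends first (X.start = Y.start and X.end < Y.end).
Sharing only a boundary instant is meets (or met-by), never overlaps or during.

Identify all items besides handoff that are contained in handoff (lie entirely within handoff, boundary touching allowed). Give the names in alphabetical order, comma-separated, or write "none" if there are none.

Target handoff = [March 1, March 14].
audit [March 10, March 14] → finishes → yes.
build [March 5, March 17] → overlapped-by → no.
qa_pass [March 7, March 8] → during → yes.
rehearsal [March 13, March 15] → overlapped-by → no.
reindex [March 24, March 28] → after → no.
snapshot [March 17, March 27] → after → no.
sync_call [March 10, March 16] → overlapped-by → no.
Result: audit, qa_pass.

audit, qa_pass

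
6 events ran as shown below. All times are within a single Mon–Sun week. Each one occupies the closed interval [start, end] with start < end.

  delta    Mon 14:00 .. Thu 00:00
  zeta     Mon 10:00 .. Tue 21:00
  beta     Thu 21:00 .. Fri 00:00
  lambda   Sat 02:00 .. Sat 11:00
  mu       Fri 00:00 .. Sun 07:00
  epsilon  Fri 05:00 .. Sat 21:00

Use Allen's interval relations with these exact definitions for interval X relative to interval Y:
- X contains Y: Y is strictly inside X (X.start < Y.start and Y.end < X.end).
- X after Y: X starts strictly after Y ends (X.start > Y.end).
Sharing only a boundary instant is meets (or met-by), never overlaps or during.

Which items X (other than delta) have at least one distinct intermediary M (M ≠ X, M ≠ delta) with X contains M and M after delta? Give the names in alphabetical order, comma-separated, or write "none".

Target delta = [Mon 14:00, Thu 00:00].
Intermediaries M with M after delta: beta, epsilon, lambda, mu.
Via beta — items with X contains beta: none.
Via epsilon — items with X contains epsilon: mu.
Via lambda — items with X contains lambda: epsilon, mu.
Via mu — items with X contains mu: none.
Union: epsilon, mu.

epsilon, mu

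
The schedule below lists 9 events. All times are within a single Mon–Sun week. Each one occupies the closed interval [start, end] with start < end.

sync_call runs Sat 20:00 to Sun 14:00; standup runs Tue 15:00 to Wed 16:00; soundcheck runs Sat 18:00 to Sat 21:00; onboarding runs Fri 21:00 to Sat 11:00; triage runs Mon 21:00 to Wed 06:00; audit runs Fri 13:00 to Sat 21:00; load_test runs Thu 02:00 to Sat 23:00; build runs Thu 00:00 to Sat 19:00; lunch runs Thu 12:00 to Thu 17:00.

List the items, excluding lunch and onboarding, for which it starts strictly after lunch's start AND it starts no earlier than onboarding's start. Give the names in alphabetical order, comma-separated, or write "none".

Conditions: its start is strictly after lunch's start (X.start > Thu 12:00) AND its start is no earlier than onboarding's start (X.start >= Fri 21:00).
audit: start Fri 13:00 > Thu 12:00? ✓; start Fri 13:00 >= Fri 21:00? ✗ → no.
build: start Thu 00:00 > Thu 12:00? ✗; start Thu 00:00 >= Fri 21:00? ✗ → no.
load_test: start Thu 02:00 > Thu 12:00? ✗; start Thu 02:00 >= Fri 21:00? ✗ → no.
soundcheck: start Sat 18:00 > Thu 12:00? ✓; start Sat 18:00 >= Fri 21:00? ✓ → yes.
standup: start Tue 15:00 > Thu 12:00? ✗; start Tue 15:00 >= Fri 21:00? ✗ → no.
sync_call: start Sat 20:00 > Thu 12:00? ✓; start Sat 20:00 >= Fri 21:00? ✓ → yes.
triage: start Mon 21:00 > Thu 12:00? ✗; start Mon 21:00 >= Fri 21:00? ✗ → no.
Result: soundcheck, sync_call.

soundcheck, sync_call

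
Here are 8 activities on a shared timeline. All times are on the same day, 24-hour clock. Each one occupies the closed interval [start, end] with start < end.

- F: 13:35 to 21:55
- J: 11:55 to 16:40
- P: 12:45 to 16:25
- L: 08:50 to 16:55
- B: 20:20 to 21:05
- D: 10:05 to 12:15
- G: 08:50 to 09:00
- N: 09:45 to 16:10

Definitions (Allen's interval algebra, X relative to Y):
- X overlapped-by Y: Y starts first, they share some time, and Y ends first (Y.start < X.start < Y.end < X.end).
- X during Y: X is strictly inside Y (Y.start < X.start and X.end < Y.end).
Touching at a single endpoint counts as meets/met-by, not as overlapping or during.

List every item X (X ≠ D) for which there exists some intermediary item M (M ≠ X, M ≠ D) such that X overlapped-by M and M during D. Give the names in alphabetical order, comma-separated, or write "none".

none

Target D = [10:05, 12:15].
Intermediaries M with M during D: none.
Union: none.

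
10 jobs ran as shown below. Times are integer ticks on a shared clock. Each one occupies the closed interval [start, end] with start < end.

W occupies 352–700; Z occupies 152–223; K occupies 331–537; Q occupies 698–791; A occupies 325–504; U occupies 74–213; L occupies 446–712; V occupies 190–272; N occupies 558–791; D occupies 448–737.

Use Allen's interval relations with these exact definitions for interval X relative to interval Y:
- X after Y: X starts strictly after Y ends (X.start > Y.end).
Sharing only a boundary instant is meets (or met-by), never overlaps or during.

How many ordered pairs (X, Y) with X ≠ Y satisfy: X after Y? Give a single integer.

Checking all 90 ordered pairs for relation 'after'; matching pairs in alphabetical order:
(A, U): A after U ✓
(A, V): A after V ✓
(A, Z): A after Z ✓
(D, U): D after U ✓
(D, V): D after V ✓
(D, Z): D after Z ✓
(K, U): K after U ✓
(K, V): K after V ✓
(K, Z): K after Z ✓
(L, U): L after U ✓
(L, V): L after V ✓
(L, Z): L after Z ✓
(N, A): N after A ✓
(N, K): N after K ✓
(N, U): N after U ✓
(N, V): N after V ✓
(N, Z): N after Z ✓
(Q, A): Q after A ✓
(Q, K): Q after K ✓
(Q, U): Q after U ✓
(Q, V): Q after V ✓
(Q, Z): Q after Z ✓
(W, U): W after U ✓
(W, V): W after V ✓
... plus 1 further pairs not listed.
Count: 25.

25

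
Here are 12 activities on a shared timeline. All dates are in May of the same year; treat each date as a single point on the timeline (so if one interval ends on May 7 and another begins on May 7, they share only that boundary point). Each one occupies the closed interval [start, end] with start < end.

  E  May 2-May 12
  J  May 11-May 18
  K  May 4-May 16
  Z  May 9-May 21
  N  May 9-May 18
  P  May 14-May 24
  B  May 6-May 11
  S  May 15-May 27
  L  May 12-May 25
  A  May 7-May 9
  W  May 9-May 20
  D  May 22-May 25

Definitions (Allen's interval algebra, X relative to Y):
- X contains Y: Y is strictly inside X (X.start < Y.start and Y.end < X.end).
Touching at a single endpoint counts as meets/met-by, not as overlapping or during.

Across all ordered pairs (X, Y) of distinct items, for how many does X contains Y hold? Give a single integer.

9

Checking all 132 ordered pairs for relation 'contains'; matching pairs in alphabetical order:
(B, A): B contains A ✓
(E, A): E contains A ✓
(E, B): E contains B ✓
(K, A): K contains A ✓
(K, B): K contains B ✓
(L, P): L contains P ✓
(S, D): S contains D ✓
(W, J): W contains J ✓
(Z, J): Z contains J ✓
Count: 9.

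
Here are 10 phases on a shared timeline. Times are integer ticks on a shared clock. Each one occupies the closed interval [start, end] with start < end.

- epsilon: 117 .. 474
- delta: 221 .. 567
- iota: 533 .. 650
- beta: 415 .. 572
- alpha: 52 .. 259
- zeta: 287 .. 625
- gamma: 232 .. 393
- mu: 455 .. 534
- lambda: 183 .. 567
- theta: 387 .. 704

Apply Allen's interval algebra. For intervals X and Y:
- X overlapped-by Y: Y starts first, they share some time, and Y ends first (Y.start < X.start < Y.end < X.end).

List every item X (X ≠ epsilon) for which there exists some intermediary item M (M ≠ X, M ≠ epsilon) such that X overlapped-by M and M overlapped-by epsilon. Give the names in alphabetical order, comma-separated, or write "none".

Target epsilon = [117, 474].
Intermediaries M with M overlapped-by epsilon: beta, delta, lambda, mu, theta, zeta.
Via beta — items with X overlapped-by beta: iota.
Via delta — items with X overlapped-by delta: beta, iota, theta, zeta.
Via lambda — items with X overlapped-by lambda: beta, iota, theta, zeta.
Via mu — items with X overlapped-by mu: iota.
Via theta — items with X overlapped-by theta: none.
Via zeta — items with X overlapped-by zeta: iota, theta.
Union: beta, iota, theta, zeta.

beta, iota, theta, zeta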